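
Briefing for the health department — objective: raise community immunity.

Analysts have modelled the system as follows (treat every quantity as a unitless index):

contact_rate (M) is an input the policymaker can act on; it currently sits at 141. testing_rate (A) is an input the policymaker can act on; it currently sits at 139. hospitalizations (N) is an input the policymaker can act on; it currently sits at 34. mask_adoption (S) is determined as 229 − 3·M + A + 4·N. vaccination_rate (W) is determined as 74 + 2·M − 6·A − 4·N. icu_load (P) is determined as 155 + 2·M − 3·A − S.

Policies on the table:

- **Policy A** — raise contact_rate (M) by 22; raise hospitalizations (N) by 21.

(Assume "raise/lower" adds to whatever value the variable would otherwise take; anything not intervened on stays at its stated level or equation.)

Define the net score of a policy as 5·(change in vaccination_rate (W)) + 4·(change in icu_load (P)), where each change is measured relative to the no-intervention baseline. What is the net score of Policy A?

Baseline:
  M = 141
  A = 139
  N = 34
  S = 229 − 3·141 + 139 + 4·34 = 81
  W = 74 + 2·141 − 6·139 − 4·34 = -614
  P = 155 + 2·141 − 3·139 − 81 = -61
Policy A (M + 22, N + 21):
  M = 141 + 22 = 163
  A = 139
  N = 34 + 21 = 55
  S = 229 − 3·163 + 139 + 4·55 = 99
  W = 74 + 2·163 − 6·139 − 4·55 = -654
  P = 155 + 2·163 − 3·139 − 99 = -35
ΔW = -654 − (-614) = -40; ΔP = -35 − (-61) = 26
Score = 5·(-40) + 4·26 = -96

-96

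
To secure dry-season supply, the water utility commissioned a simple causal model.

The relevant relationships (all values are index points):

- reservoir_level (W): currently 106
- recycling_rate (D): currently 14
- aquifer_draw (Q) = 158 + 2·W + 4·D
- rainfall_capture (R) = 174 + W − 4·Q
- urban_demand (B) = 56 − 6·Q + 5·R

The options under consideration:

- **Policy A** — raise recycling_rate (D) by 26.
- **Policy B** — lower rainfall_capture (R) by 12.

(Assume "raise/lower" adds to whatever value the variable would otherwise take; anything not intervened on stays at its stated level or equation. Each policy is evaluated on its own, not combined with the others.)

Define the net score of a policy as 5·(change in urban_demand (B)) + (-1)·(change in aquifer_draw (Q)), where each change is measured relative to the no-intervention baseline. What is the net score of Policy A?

Baseline:
  W = 106
  D = 14
  Q = 158 + 2·106 + 4·14 = 426
  R = 174 + 106 − 4·426 = -1424
  B = 56 − 6·426 + 5·(-1424) = -9620
Policy A (D + 26):
  W = 106
  D = 14 + 26 = 40
  Q = 158 + 2·106 + 4·40 = 530
  R = 174 + 106 − 4·530 = -1840
  B = 56 − 6·530 + 5·(-1840) = -12324
ΔB = -12324 − (-9620) = -2704; ΔQ = 530 − 426 = 104
Score = 5·(-2704) + (-1)·104 = -13624

-13624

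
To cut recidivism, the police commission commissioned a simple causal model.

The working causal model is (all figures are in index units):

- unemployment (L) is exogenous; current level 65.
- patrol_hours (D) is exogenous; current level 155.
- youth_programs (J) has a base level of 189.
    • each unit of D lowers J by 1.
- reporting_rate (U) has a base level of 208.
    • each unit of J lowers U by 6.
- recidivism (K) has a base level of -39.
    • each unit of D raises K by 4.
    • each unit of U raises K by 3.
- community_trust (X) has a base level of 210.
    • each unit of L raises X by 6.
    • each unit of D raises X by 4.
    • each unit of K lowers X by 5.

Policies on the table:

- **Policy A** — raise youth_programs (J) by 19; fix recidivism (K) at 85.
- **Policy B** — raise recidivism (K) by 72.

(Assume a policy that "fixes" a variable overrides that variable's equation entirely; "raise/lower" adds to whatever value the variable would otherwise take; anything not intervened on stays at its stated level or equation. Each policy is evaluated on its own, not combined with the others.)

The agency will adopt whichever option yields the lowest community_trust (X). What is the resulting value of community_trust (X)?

Policy A (J + 19, K := 85):
  L = 65
  D = 155
  J = 189 − 155 (+19 from intervention) = 53
  U = 208 − 6·53 = -110
  K = 85
  X = 210 + 6·65 + 4·155 − 5·85 = 795
Policy B (K + 72):
  L = 65
  D = 155
  J = 189 − 155 = 34
  U = 208 − 6·34 = 4
  K = -39 + 4·155 + 3·4 (+72 from intervention) = 665
  X = 210 + 6·65 + 4·155 − 5·665 = -2105
Comparing — Policy A: X=795, Policy B: X=-2105. Lowest is -2105 (Policy B).

-2105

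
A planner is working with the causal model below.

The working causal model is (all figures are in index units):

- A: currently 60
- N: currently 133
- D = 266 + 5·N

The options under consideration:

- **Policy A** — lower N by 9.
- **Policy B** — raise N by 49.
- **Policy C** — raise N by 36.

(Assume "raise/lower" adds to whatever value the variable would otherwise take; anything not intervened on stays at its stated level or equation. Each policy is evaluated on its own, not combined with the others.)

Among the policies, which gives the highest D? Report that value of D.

Policy A (N − 9):
  N = 133 − 9 = 124
  D = 266 + 5·124 = 886
Policy B (N + 49):
  N = 133 + 49 = 182
  D = 266 + 5·182 = 1176
Policy C (N + 36):
  N = 133 + 36 = 169
  D = 266 + 5·169 = 1111
Comparing — Policy A: D=886, Policy B: D=1176, Policy C: D=1111. Highest is 1176 (Policy B).

1176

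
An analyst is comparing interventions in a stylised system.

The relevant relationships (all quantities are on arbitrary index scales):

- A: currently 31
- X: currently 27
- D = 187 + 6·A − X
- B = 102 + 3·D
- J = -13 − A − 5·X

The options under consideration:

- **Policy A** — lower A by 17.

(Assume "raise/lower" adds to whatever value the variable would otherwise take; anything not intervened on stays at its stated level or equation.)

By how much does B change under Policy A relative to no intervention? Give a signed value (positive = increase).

Baseline:
  A = 31
  X = 27
  D = 187 + 6·31 − 27 = 346
  B = 102 + 3·346 = 1140
Policy A (A − 17):
  A = 31 − 17 = 14
  X = 27
  D = 187 + 6·14 − 27 = 244
  B = 102 + 3·244 = 834
Change in B: 834 − 1140 = -306

-306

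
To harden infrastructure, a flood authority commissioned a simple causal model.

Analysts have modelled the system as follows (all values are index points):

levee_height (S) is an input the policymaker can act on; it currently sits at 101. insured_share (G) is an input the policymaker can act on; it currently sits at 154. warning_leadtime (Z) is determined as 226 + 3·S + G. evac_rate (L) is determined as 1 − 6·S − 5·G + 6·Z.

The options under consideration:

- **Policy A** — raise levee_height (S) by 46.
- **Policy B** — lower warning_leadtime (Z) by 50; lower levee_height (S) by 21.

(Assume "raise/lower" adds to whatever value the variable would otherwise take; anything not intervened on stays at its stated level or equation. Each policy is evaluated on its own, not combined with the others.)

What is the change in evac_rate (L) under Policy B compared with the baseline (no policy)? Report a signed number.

-552

Baseline:
  S = 101
  G = 154
  Z = 226 + 3·101 + 154 = 683
  L = 1 − 6·101 − 5·154 + 6·683 = 2723
Policy B (Z − 50, S − 21):
  S = 101 − 21 = 80
  G = 154
  Z = 226 + 3·80 + 154 (−50 from intervention) = 570
  L = 1 − 6·80 − 5·154 + 6·570 = 2171
Change in L: 2171 − 2723 = -552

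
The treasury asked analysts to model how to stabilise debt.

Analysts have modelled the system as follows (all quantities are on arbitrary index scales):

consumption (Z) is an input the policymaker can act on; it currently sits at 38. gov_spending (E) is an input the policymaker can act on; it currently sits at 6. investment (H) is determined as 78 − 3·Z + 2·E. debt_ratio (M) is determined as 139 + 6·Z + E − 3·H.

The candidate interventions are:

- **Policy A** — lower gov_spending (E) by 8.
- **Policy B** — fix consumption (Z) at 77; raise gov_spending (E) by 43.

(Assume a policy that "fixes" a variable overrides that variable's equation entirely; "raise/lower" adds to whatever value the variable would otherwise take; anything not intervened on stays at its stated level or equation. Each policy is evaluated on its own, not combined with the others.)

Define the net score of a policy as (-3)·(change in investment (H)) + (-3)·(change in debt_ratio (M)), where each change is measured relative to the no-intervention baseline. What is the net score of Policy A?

Baseline:
  Z = 38
  E = 6
  H = 78 − 3·38 + 2·6 = -24
  M = 139 + 6·38 + 6 − 3·(-24) = 445
Policy A (E − 8):
  Z = 38
  E = 6 − 8 = -2
  H = 78 − 3·38 + 2·(-2) = -40
  M = 139 + 6·38 + (-2) − 3·(-40) = 485
ΔH = -40 − (-24) = -16; ΔM = 485 − 445 = 40
Score = (-3)·(-16) + (-3)·40 = -72

-72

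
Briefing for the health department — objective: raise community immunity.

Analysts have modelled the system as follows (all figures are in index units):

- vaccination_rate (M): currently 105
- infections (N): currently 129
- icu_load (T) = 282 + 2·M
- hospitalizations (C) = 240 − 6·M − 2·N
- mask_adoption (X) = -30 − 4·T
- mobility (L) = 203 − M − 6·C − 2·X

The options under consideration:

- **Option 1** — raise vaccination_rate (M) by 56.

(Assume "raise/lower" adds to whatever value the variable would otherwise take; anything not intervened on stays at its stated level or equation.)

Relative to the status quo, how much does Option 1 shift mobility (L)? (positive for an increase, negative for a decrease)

2856

Baseline:
  M = 105
  N = 129
  T = 282 + 2·105 = 492
  C = 240 − 6·105 − 2·129 = -648
  X = -30 − 4·492 = -1998
  L = 203 − 105 − 6·(-648) − 2·(-1998) = 7982
Option 1 (M + 56):
  M = 105 + 56 = 161
  N = 129
  T = 282 + 2·161 = 604
  C = 240 − 6·161 − 2·129 = -984
  X = -30 − 4·604 = -2446
  L = 203 − 161 − 6·(-984) − 2·(-2446) = 10838
Change in L: 10838 − 7982 = 2856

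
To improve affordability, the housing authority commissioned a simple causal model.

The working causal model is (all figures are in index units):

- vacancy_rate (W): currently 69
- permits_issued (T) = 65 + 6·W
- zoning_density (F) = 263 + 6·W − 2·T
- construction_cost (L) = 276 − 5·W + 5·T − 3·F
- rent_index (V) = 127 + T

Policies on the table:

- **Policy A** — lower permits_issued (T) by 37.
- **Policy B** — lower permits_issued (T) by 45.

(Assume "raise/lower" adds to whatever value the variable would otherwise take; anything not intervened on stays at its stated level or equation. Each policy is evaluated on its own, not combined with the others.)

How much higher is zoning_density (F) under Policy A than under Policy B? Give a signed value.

Policy A (T − 37):
  W = 69
  T = 65 + 6·69 (−37 from intervention) = 442
  F = 263 + 6·69 − 2·442 = -207
Policy B (T − 45):
  W = 69
  T = 65 + 6·69 (−45 from intervention) = 434
  F = 263 + 6·69 − 2·434 = -191
F: -207 − (-191) = -16

-16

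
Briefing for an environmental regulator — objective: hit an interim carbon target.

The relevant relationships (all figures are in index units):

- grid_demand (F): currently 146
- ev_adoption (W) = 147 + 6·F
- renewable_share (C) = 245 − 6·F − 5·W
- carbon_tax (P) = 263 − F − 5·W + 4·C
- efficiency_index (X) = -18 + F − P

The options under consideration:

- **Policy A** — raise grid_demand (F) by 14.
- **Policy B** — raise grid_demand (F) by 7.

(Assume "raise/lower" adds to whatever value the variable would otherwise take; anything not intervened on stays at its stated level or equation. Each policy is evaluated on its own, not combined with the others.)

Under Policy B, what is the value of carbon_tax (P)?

Policy B (F + 7):
  F = 146 + 7 = 153
  W = 147 + 6·153 = 1065
  C = 245 − 6·153 − 5·1065 = -5998
  P = 263 − 153 − 5·1065 + 4·(-5998) = -29207

-29207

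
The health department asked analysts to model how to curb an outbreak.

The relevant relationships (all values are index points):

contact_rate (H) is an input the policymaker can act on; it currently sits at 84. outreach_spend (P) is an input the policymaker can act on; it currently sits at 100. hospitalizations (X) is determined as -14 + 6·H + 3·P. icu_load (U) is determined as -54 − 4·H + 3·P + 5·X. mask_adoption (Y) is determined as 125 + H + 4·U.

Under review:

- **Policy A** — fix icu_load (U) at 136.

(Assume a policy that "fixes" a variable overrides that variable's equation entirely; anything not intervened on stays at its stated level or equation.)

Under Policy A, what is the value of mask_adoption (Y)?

753

Policy A (U := 136):
  H = 84
  P = 100
  X = -14 + 6·84 + 3·100 = 790
  U = 136
  Y = 125 + 84 + 4·136 = 753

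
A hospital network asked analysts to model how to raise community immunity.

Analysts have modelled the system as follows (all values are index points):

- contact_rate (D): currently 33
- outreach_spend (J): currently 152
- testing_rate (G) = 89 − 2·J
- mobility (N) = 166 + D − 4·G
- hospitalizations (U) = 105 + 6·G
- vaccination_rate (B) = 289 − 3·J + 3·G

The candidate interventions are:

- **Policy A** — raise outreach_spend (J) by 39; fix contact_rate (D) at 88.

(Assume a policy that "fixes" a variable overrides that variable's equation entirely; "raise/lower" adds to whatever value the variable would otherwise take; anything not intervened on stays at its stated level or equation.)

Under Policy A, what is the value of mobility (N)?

Policy A (J + 39, D := 88):
  D = 88
  J = 152 + 39 = 191
  G = 89 − 2·191 = -293
  N = 166 + 88 − 4·(-293) = 1426

1426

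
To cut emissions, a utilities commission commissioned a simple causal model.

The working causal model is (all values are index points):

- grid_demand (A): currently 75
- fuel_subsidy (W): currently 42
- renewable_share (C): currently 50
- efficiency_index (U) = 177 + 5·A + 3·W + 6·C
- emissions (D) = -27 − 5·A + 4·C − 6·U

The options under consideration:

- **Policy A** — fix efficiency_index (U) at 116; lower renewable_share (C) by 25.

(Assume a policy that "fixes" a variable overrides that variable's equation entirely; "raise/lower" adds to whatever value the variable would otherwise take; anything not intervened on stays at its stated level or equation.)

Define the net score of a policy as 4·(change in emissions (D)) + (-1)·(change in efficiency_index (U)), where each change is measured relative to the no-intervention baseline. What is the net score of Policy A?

Baseline:
  A = 75
  W = 42
  C = 50
  U = 177 + 5·75 + 3·42 + 6·50 = 978
  D = -27 − 5·75 + 4·50 − 6·978 = -6070
Policy A (U := 116, C − 25):
  A = 75
  W = 42
  C = 50 − 25 = 25
  U = 116
  D = -27 − 5·75 + 4·25 − 6·116 = -998
ΔD = -998 − (-6070) = 5072; ΔU = 116 − 978 = -862
Score = 4·5072 + (-1)·(-862) = 21150

21150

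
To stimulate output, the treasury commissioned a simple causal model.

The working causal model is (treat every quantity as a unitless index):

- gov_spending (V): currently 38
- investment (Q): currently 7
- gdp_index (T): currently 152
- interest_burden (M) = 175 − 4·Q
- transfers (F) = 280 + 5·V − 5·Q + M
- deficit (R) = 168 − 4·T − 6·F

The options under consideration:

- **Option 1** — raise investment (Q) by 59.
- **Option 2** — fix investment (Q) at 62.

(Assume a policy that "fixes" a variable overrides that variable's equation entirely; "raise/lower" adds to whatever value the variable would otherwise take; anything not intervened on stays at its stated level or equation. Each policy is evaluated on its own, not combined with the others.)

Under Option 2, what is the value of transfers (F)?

Option 2 (Q := 62):
  V = 38
  Q = 62
  M = 175 − 4·62 = -73
  F = 280 + 5·38 − 5·62 + (-73) = 87

87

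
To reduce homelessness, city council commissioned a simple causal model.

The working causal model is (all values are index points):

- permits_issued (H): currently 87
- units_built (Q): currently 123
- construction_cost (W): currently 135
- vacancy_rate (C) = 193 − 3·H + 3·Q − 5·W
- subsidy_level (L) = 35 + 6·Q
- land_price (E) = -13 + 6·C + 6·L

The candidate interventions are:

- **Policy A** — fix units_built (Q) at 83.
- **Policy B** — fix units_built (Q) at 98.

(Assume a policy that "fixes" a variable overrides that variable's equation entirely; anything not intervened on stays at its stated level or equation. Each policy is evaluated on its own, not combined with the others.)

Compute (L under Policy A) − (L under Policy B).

-90

Policy A (Q := 83):
  Q = 83
  L = 35 + 6·83 = 533
Policy B (Q := 98):
  Q = 98
  L = 35 + 6·98 = 623
L: 533 − 623 = -90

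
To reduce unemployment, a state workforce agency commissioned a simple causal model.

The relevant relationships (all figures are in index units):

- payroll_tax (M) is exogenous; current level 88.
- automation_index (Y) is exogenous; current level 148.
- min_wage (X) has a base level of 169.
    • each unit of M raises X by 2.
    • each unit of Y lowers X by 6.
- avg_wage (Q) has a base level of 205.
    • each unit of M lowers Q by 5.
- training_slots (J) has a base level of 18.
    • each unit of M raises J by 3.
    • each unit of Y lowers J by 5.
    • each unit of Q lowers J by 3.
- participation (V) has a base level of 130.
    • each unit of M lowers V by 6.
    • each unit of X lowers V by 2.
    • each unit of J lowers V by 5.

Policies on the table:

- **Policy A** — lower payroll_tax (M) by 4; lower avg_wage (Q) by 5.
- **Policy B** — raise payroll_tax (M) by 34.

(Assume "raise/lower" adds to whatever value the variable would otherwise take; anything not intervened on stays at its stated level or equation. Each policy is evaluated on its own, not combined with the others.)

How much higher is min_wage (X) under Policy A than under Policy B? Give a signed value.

-76

Policy A (M − 4, Q − 5):
  M = 88 − 4 = 84
  Y = 148
  X = 169 + 2·84 − 6·148 = -551
Policy B (M + 34):
  M = 88 + 34 = 122
  Y = 148
  X = 169 + 2·122 − 6·148 = -475
X: -551 − (-475) = -76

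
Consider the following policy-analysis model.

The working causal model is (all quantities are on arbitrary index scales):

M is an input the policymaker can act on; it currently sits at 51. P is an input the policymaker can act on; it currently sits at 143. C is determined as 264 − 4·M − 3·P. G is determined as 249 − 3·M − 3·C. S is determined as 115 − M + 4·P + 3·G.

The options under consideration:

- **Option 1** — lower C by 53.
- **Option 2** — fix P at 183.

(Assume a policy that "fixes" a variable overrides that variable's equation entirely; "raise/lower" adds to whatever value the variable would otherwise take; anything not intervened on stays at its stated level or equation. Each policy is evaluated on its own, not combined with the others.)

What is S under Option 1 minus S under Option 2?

Option 1 (C − 53):
  M = 51
  P = 143
  C = 264 − 4·51 − 3·143 (−53 from intervention) = -422
  G = 249 − 3·51 − 3·(-422) = 1362
  S = 115 − 51 + 4·143 + 3·1362 = 4722
Option 2 (P := 183):
  M = 51
  P = 183
  C = 264 − 4·51 − 3·183 = -489
  G = 249 − 3·51 − 3·(-489) = 1563
  S = 115 − 51 + 4·183 + 3·1563 = 5485
S: 4722 − 5485 = -763

-763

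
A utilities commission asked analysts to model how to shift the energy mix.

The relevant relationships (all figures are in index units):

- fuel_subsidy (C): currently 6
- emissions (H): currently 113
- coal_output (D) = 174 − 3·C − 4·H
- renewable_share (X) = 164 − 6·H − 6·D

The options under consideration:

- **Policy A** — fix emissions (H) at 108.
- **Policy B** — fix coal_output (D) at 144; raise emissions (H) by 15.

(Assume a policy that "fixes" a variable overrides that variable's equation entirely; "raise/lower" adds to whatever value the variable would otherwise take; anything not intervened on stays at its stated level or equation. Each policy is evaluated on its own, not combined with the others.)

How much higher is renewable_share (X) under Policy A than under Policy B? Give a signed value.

Policy A (H := 108):
  C = 6
  H = 108
  D = 174 − 3·6 − 4·108 = -276
  X = 164 − 6·108 − 6·(-276) = 1172
Policy B (D := 144, H + 15):
  C = 6
  H = 113 + 15 = 128
  D = 144
  X = 164 − 6·128 − 6·144 = -1468
X: 1172 − (-1468) = 2640

2640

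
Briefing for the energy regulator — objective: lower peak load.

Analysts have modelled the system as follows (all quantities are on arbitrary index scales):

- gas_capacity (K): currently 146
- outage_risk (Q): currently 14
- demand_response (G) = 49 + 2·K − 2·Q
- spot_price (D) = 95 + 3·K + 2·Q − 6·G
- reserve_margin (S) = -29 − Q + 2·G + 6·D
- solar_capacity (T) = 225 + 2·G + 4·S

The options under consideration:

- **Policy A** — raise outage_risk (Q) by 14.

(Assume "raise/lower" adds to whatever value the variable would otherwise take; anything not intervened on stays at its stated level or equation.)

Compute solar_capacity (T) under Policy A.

Policy A (Q + 14):
  K = 146
  Q = 14 + 14 = 28
  G = 49 + 2·146 − 2·28 = 285
  D = 95 + 3·146 + 2·28 − 6·285 = -1121
  S = -29 − 28 + 2·285 + 6·(-1121) = -6213
  T = 225 + 2·285 + 4·(-6213) = -24057

-24057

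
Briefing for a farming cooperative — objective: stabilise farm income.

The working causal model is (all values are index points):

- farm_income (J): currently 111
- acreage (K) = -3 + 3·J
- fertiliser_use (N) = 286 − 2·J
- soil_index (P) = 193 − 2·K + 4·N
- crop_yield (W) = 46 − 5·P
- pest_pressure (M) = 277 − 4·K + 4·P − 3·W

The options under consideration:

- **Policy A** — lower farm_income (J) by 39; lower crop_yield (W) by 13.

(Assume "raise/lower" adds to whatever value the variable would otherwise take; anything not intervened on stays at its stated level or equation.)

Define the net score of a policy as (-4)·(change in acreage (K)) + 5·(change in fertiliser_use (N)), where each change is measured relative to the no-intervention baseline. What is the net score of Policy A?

Baseline:
  J = 111
  K = -3 + 3·111 = 330
  N = 286 − 2·111 = 64
Policy A (J − 39, W − 13):
  J = 111 − 39 = 72
  K = -3 + 3·72 = 213
  N = 286 − 2·72 = 142
ΔK = 213 − 330 = -117; ΔN = 142 − 64 = 78
Score = (-4)·(-117) + 5·78 = 858

858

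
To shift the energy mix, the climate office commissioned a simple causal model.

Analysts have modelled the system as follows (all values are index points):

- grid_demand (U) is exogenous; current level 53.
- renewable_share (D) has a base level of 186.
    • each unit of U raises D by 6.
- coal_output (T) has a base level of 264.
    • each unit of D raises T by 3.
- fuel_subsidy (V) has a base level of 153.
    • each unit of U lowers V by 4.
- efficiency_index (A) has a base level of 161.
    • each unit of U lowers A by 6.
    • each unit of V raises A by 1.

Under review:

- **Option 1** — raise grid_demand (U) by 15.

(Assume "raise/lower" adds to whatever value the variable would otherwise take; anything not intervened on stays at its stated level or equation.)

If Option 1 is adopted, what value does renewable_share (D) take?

594

Option 1 (U + 15):
  U = 53 + 15 = 68
  D = 186 + 6·68 = 594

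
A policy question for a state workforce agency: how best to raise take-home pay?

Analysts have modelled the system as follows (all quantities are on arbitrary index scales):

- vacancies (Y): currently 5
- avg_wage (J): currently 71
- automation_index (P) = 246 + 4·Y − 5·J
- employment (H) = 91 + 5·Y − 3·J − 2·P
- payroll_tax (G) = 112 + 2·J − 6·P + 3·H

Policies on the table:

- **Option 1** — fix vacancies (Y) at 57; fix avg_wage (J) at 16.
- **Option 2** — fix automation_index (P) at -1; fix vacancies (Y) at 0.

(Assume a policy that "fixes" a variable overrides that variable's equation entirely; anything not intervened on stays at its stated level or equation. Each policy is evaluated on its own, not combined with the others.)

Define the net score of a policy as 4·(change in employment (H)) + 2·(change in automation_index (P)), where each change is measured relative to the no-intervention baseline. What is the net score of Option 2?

Baseline:
  Y = 5
  J = 71
  P = 246 + 4·5 − 5·71 = -89
  H = 91 + 5·5 − 3·71 − 2·(-89) = 81
Option 2 (P := -1, Y := 0):
  Y = 0
  J = 71
  P = -1
  H = 91 + 5·0 − 3·71 − 2·(-1) = -120
ΔH = -120 − 81 = -201; ΔP = -1 − (-89) = 88
Score = 4·(-201) + 2·88 = -628

-628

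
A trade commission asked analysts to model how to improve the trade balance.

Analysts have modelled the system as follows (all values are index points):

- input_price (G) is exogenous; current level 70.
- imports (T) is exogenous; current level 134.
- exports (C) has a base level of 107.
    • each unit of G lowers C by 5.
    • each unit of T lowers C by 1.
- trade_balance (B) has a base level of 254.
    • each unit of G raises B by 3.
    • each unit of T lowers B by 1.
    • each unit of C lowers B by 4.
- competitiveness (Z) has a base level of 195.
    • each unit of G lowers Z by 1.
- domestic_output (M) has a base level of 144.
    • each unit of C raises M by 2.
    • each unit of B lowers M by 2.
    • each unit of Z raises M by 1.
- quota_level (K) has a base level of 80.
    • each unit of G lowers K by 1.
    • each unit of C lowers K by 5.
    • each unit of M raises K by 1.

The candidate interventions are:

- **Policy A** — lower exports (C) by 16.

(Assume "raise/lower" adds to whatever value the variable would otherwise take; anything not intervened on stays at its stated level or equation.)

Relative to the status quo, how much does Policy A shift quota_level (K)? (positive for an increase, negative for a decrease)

Baseline:
  G = 70
  T = 134
  C = 107 − 5·70 − 134 = -377
  B = 254 + 3·70 − 134 − 4·(-377) = 1838
  Z = 195 − 70 = 125
  M = 144 + 2·(-377) − 2·1838 + 125 = -4161
  K = 80 − 70 − 5·(-377) + (-4161) = -2266
Policy A (C − 16):
  G = 70
  T = 134
  C = 107 − 5·70 − 134 (−16 from intervention) = -393
  B = 254 + 3·70 − 134 − 4·(-393) = 1902
  Z = 195 − 70 = 125
  M = 144 + 2·(-393) − 2·1902 + 125 = -4321
  K = 80 − 70 − 5·(-393) + (-4321) = -2346
Change in K: -2346 − (-2266) = -80

-80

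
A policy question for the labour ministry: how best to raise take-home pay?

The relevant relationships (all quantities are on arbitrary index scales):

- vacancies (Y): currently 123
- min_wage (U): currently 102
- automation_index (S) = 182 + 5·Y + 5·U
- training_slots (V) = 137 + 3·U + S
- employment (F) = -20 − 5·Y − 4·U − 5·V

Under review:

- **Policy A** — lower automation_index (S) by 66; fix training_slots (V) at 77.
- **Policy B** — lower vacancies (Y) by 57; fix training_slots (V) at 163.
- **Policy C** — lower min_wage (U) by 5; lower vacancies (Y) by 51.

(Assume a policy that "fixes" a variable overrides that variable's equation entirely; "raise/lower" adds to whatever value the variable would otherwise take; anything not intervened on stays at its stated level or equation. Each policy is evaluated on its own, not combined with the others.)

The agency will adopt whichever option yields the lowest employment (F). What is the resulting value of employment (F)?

-8043

Policy A (S − 66, V := 77):
  Y = 123
  U = 102
  S = 182 + 5·123 + 5·102 (−66 from intervention) = 1241
  V = 77
  F = -20 − 5·123 − 4·102 − 5·77 = -1428
Policy B (Y − 57, V := 163):
  Y = 123 − 57 = 66
  U = 102
  S = 182 + 5·66 + 5·102 = 1022
  V = 163
  F = -20 − 5·66 − 4·102 − 5·163 = -1573
Policy C (U − 5, Y − 51):
  Y = 123 − 51 = 72
  U = 102 − 5 = 97
  S = 182 + 5·72 + 5·97 = 1027
  V = 137 + 3·97 + 1027 = 1455
  F = -20 − 5·72 − 4·97 − 5·1455 = -8043
Comparing — Policy A: F=-1428, Policy B: F=-1573, Policy C: F=-8043. Lowest is -8043 (Policy C).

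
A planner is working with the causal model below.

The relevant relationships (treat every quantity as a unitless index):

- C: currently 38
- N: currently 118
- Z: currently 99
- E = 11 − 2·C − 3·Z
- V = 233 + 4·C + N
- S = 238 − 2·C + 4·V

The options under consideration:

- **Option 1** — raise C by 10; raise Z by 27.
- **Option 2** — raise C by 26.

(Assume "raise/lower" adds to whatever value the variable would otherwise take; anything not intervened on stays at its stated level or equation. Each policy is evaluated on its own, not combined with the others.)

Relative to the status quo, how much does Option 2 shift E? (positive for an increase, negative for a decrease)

Baseline:
  C = 38
  Z = 99
  E = 11 − 2·38 − 3·99 = -362
Option 2 (C + 26):
  C = 38 + 26 = 64
  Z = 99
  E = 11 − 2·64 − 3·99 = -414
Change in E: -414 − (-362) = -52

-52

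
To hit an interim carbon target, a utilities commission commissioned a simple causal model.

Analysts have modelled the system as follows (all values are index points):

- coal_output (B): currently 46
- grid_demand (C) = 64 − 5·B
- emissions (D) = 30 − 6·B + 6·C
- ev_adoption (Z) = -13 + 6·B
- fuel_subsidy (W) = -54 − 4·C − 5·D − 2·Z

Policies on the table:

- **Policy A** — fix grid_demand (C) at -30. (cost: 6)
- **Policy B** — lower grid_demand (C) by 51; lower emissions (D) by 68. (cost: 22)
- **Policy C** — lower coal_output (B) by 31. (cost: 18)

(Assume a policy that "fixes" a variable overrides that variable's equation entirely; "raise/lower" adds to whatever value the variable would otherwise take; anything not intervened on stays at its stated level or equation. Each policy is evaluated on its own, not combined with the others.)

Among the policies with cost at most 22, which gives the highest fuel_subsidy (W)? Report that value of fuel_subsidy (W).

8368

Policy A (C := -30):
  B = 46
  C = -30
  D = 30 − 6·46 + 6·(-30) = -426
  Z = -13 + 6·46 = 263
  W = -54 − 4·(-30) − 5·(-426) − 2·263 = 1670
Policy B (C − 51, D − 68):
  B = 46
  C = 64 − 5·46 (−51 from intervention) = -217
  D = 30 − 6·46 + 6·(-217) (−68 from intervention) = -1616
  Z = -13 + 6·46 = 263
  W = -54 − 4·(-217) − 5·(-1616) − 2·263 = 8368
Policy C (B − 31):
  B = 46 − 31 = 15
  C = 64 − 5·15 = -11
  D = 30 − 6·15 + 6·(-11) = -126
  Z = -13 + 6·15 = 77
  W = -54 − 4·(-11) − 5·(-126) − 2·77 = 466
Comparing — Policy A: W=1670, Policy B: W=8368, Policy C: W=466. Highest is 8368 (Policy B).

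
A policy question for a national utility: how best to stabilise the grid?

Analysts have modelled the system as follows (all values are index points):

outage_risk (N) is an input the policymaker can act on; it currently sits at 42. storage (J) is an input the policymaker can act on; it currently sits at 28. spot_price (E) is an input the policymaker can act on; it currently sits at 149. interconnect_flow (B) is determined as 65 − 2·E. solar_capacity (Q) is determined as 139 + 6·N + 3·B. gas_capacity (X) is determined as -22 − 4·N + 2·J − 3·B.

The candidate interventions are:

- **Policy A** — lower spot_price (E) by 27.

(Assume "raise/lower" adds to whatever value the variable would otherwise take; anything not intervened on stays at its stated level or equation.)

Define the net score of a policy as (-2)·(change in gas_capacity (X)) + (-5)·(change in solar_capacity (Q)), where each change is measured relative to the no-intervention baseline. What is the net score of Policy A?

-486

Baseline:
  N = 42
  J = 28
  E = 149
  B = 65 − 2·149 = -233
  Q = 139 + 6·42 + 3·(-233) = -308
  X = -22 − 4·42 + 2·28 − 3·(-233) = 565
Policy A (E − 27):
  N = 42
  J = 28
  E = 149 − 27 = 122
  B = 65 − 2·122 = -179
  Q = 139 + 6·42 + 3·(-179) = -146
  X = -22 − 4·42 + 2·28 − 3·(-179) = 403
ΔX = 403 − 565 = -162; ΔQ = -146 − (-308) = 162
Score = (-2)·(-162) + (-5)·162 = -486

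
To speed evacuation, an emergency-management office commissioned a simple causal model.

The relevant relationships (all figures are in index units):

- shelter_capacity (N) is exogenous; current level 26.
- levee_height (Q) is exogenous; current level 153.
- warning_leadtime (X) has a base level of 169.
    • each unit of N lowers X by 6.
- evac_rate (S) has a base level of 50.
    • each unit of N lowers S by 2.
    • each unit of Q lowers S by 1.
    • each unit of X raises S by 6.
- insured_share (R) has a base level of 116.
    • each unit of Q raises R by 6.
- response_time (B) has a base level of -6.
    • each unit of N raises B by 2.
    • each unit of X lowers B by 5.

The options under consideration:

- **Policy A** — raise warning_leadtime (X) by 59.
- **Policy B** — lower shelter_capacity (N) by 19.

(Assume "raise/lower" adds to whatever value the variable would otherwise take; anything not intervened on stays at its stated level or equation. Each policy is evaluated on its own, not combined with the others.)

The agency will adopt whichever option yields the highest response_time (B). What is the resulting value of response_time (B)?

-314

Policy A (X + 59):
  N = 26
  X = 169 − 6·26 (+59 from intervention) = 72
  B = -6 + 2·26 − 5·72 = -314
Policy B (N − 19):
  N = 26 − 19 = 7
  X = 169 − 6·7 = 127
  B = -6 + 2·7 − 5·127 = -627
Comparing — Policy A: B=-314, Policy B: B=-627. Highest is -314 (Policy A).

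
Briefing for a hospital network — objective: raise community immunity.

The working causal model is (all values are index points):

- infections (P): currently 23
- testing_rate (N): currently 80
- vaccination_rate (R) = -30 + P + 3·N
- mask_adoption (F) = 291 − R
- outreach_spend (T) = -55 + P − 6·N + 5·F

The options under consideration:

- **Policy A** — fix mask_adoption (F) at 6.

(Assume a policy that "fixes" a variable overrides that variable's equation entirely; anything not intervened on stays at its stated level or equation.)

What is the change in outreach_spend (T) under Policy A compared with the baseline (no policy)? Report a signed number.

Baseline:
  P = 23
  N = 80
  R = -30 + 23 + 3·80 = 233
  F = 291 − 233 = 58
  T = -55 + 23 − 6·80 + 5·58 = -222
Policy A (F := 6):
  P = 23
  N = 80
  R = -30 + 23 + 3·80 = 233
  F = 6
  T = -55 + 23 − 6·80 + 5·6 = -482
Change in T: -482 − (-222) = -260

-260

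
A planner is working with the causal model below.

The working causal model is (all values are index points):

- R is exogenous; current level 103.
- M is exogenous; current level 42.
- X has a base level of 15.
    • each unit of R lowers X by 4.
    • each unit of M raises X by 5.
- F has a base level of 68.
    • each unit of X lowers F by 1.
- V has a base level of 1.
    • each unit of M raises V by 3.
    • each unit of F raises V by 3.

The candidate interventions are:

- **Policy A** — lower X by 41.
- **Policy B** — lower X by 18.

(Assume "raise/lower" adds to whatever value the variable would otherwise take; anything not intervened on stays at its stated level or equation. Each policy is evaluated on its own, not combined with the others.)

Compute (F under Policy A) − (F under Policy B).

Policy A (X − 41):
  R = 103
  M = 42
  X = 15 − 4·103 + 5·42 (−41 from intervention) = -228
  F = 68 − (-228) = 296
Policy B (X − 18):
  R = 103
  M = 42
  X = 15 − 4·103 + 5·42 (−18 from intervention) = -205
  F = 68 − (-205) = 273
F: 296 − 273 = 23

23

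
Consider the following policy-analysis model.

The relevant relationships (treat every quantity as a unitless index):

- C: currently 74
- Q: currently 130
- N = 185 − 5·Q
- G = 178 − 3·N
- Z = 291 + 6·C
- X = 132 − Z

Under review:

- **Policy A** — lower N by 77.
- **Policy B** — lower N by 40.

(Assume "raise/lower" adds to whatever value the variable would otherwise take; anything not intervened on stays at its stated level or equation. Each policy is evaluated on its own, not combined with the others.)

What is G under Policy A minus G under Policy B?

111

Policy A (N − 77):
  Q = 130
  N = 185 − 5·130 (−77 from intervention) = -542
  G = 178 − 3·(-542) = 1804
Policy B (N − 40):
  Q = 130
  N = 185 − 5·130 (−40 from intervention) = -505
  G = 178 − 3·(-505) = 1693
G: 1804 − 1693 = 111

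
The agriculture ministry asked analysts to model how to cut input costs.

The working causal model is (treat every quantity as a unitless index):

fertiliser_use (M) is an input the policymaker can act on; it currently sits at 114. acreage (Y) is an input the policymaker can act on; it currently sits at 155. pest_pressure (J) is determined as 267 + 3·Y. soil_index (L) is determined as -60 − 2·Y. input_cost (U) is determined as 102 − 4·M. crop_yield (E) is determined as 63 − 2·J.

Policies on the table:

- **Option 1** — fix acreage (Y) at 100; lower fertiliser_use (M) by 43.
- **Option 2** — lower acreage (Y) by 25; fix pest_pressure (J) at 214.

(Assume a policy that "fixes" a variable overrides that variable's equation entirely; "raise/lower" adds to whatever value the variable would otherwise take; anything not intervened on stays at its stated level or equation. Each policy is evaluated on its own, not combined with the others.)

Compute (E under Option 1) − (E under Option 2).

-706

Option 1 (Y := 100, M − 43):
  Y = 100
  J = 267 + 3·100 = 567
  E = 63 − 2·567 = -1071
Option 2 (Y − 25, J := 214):
  Y = 155 − 25 = 130
  J = 214
  E = 63 − 2·214 = -365
E: -1071 − (-365) = -706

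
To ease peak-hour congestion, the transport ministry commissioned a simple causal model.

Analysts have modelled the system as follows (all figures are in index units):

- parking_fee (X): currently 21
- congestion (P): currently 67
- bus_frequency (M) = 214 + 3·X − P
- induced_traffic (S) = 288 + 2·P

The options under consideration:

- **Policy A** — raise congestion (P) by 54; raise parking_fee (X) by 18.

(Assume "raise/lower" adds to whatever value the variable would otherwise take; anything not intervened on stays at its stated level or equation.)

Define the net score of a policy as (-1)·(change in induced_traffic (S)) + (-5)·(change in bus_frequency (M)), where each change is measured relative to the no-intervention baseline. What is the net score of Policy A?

-108

Baseline:
  X = 21
  P = 67
  M = 214 + 3·21 − 67 = 210
  S = 288 + 2·67 = 422
Policy A (P + 54, X + 18):
  X = 21 + 18 = 39
  P = 67 + 54 = 121
  M = 214 + 3·39 − 121 = 210
  S = 288 + 2·121 = 530
ΔS = 530 − 422 = 108; ΔM = 210 − 210 = 0
Score = (-1)·108 + (-5)·0 = -108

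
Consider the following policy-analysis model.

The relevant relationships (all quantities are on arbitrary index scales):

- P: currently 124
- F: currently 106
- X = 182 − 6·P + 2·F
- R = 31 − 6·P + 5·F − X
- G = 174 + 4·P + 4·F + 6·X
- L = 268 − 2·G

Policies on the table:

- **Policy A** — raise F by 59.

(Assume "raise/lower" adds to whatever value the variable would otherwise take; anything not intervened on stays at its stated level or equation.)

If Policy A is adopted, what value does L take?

392

Policy A (F + 59):
  P = 124
  F = 106 + 59 = 165
  X = 182 − 6·124 + 2·165 = -232
  G = 174 + 4·124 + 4·165 + 6·(-232) = -62
  L = 268 − 2·(-62) = 392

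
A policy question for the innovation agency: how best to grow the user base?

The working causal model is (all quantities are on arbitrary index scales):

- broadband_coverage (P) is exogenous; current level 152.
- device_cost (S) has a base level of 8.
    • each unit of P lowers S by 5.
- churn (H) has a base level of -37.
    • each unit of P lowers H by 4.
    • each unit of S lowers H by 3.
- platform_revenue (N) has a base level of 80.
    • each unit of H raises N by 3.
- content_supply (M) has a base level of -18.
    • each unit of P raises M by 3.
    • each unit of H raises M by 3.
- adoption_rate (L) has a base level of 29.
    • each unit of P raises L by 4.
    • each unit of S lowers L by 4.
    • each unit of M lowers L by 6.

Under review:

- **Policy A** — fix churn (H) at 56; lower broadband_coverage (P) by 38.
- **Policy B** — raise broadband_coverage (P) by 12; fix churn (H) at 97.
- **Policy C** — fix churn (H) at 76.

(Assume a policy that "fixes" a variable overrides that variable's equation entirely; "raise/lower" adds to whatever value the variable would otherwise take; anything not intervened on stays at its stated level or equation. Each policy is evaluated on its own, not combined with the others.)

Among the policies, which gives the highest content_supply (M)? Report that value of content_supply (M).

Policy A (H := 56, P − 38):
  P = 152 − 38 = 114
  S = 8 − 5·114 = -562
  H = 56
  M = -18 + 3·114 + 3·56 = 492
Policy B (P + 12, H := 97):
  P = 152 + 12 = 164
  S = 8 − 5·164 = -812
  H = 97
  M = -18 + 3·164 + 3·97 = 765
Policy C (H := 76):
  P = 152
  S = 8 − 5·152 = -752
  H = 76
  M = -18 + 3·152 + 3·76 = 666
Comparing — Policy A: M=492, Policy B: M=765, Policy C: M=666. Highest is 765 (Policy B).

765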